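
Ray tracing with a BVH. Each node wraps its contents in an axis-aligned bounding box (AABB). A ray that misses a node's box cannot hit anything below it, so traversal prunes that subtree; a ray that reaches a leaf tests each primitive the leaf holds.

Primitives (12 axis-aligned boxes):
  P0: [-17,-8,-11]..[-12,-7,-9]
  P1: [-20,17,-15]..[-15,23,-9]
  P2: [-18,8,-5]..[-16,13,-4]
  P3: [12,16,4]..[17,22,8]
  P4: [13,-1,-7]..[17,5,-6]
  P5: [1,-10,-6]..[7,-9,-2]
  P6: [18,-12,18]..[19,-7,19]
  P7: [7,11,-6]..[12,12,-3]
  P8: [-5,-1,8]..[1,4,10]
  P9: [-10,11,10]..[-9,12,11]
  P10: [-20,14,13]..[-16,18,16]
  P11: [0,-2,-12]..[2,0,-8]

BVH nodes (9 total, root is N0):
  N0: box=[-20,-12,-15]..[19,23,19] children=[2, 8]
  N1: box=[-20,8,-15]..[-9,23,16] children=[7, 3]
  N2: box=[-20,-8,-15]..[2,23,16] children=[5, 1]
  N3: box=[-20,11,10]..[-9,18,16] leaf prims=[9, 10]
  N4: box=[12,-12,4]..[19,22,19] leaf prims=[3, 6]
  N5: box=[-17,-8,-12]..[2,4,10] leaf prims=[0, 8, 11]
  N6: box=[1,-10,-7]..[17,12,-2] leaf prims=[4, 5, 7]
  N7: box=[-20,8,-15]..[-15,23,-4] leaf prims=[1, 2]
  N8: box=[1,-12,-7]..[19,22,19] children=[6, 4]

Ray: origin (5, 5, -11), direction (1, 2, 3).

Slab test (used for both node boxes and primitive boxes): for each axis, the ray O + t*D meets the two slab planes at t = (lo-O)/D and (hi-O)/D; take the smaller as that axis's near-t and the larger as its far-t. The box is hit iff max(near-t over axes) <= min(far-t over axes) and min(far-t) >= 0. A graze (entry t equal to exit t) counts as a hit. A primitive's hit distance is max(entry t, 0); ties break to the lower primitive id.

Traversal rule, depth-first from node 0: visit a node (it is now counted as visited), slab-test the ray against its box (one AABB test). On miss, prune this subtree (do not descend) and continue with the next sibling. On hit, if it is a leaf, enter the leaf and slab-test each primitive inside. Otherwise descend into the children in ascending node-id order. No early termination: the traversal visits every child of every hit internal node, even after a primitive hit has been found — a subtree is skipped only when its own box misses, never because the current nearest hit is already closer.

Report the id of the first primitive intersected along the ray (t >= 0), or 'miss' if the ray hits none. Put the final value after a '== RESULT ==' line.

Walk:
N0 x:[-25,14] y:[-17/2,9] z:[-4/3,10] -> hit [-4/3,9], descend [2, 8]
  N2 x:[-25,-3] y:[-13/2,9] z:[-4/3,9] -> miss, prune
  N8 x:[-4,14] y:[-17/2,17/2] z:[4/3,10] -> hit [4/3,17/2], descend [4, 6]
    N4 x:[7,14] y:[-17/2,17/2] z:[5,10] -> hit [7,17/2] leaf, test {P3(miss), P6(miss)}
    N6 x:[-4,12] y:[-15/2,7/2] z:[4/3,3] -> hit [4/3,3] leaf, test {P4(miss), P5(miss), P7(miss)}

order=[0, 2, 8, 4, 6]  |boxes|=5  |leaves|=2  hit=miss

== RESULT ==
miss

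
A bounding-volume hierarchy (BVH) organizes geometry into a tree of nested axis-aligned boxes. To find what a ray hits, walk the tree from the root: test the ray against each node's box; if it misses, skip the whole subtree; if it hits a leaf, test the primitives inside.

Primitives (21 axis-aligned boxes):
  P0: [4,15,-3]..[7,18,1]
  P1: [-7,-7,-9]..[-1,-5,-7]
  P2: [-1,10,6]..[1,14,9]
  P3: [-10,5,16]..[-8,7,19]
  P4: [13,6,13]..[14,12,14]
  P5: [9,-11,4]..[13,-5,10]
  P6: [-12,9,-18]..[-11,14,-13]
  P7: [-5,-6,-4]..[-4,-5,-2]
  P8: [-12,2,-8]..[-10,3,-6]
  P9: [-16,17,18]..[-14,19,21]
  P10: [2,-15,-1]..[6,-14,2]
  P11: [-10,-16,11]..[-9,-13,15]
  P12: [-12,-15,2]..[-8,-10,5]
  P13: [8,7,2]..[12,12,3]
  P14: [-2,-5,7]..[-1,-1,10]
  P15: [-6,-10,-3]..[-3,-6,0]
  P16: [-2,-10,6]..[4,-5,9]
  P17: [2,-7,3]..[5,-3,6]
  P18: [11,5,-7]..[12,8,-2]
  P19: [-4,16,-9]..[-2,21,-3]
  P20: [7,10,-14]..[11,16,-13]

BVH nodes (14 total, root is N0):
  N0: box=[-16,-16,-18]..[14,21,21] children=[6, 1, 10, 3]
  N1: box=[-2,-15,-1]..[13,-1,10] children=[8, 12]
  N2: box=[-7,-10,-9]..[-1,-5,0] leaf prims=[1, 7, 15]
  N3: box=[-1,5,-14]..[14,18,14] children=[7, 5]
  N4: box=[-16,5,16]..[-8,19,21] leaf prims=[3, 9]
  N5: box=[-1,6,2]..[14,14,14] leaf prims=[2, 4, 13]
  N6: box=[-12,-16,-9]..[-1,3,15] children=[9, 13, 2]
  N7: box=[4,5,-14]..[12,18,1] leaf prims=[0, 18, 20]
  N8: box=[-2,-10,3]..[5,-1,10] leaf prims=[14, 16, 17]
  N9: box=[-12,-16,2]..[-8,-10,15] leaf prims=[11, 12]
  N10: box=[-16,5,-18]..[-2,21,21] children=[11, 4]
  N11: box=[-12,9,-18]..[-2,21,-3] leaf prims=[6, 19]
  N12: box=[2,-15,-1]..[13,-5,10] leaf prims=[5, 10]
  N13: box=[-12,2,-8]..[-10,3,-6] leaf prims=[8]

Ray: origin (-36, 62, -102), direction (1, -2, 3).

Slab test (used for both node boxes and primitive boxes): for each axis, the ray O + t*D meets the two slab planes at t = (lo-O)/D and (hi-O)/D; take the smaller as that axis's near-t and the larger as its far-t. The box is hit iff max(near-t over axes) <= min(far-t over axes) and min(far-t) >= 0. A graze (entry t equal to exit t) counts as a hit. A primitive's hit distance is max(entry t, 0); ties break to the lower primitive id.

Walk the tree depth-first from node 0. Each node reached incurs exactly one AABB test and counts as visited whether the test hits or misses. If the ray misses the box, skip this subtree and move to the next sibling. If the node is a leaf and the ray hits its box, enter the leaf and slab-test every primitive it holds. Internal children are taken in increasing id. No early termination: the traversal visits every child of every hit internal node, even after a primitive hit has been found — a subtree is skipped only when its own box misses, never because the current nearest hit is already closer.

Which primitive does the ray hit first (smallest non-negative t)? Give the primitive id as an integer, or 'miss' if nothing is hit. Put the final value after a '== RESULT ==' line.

Traverse from the root:
N0 x:[20,50] y:[41/2,39] z:[28,41] -> hit [28,39], descend [1, 3, 6, 10]
  N1 x:[34,49] y:[63/2,77/2] z:[101/3,112/3] -> hit [34,112/3], descend [8, 12]
    N8 x:[34,41] y:[63/2,36] z:[35,112/3] -> hit [35,36] leaf, test {P14(miss), P16@t=36, P17(miss)}
    N12 x:[38,49] y:[67/2,77/2] z:[101/3,112/3] -> miss, prune
  N3 x:[35,50] y:[22,57/2] z:[88/3,116/3] -> miss, prune
  N6 x:[24,35] y:[59/2,39] z:[31,39] -> hit [31,35], descend [2, 9, 13]
    N2 x:[29,35] y:[67/2,36] z:[31,34] -> hit [67/2,34] leaf, test {P1(miss), P7(miss), P15(miss)}
    N9 x:[24,28] y:[36,39] z:[104/3,39] -> miss, prune
    N13 x:[24,26] y:[59/2,30] z:[94/3,32] -> miss, prune
  N10 x:[20,34] y:[41/2,57/2] z:[28,41] -> hit [28,57/2], descend [4, 11]
    N4 x:[20,28] y:[43/2,57/2] z:[118/3,41] -> miss, prune
    N11 x:[24,34] y:[41/2,53/2] z:[28,33] -> miss, prune

Summary -> nodes [0, 1, 8, 12, 3, 6, 2, 9, 13, 10, 4, 11]; box-tests=12; leaf-entries=2; first=P16

== RESULT ==
16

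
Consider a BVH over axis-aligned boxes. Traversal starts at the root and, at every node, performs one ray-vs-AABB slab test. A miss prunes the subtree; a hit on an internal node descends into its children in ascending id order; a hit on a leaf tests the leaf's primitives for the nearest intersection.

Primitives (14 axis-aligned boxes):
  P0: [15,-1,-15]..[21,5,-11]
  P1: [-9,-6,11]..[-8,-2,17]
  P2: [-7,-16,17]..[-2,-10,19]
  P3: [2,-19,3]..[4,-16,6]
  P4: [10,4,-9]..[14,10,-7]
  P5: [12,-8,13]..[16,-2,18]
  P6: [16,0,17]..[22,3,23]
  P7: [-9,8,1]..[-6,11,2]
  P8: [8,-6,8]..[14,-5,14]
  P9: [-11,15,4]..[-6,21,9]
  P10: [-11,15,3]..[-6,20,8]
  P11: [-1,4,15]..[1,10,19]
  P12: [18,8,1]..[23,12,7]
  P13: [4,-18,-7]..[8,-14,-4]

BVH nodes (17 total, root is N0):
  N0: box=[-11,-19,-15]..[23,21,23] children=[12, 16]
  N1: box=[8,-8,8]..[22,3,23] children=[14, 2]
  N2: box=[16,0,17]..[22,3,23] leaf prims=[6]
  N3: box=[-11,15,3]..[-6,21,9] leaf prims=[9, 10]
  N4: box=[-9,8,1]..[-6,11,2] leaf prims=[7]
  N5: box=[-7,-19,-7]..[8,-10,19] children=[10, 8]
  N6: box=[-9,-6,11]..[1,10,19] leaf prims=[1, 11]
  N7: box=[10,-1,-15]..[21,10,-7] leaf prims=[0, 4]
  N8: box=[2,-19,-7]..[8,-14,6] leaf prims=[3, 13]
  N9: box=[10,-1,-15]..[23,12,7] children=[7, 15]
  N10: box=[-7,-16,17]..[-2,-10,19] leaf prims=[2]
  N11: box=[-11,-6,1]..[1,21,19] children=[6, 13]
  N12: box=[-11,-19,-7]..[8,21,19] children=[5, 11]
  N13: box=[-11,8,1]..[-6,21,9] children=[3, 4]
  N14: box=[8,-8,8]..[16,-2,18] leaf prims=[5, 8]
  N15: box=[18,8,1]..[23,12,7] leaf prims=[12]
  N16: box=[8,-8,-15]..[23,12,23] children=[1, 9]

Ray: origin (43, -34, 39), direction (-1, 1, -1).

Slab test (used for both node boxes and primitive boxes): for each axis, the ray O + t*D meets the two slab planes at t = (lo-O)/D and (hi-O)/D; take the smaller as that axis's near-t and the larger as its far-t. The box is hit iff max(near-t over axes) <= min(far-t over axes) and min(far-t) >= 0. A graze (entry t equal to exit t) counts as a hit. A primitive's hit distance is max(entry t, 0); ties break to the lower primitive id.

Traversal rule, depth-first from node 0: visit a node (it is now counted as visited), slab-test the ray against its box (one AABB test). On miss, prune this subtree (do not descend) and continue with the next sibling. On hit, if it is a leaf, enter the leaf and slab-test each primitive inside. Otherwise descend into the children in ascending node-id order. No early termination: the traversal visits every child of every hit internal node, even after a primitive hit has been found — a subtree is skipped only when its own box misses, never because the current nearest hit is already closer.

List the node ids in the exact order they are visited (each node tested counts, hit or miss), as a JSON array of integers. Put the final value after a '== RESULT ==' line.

Walk:
N0 x:[20,54] y:[15,55] z:[16,54] -> hit [20,54], descend [12, 16]
  N12 x:[35,54] y:[15,55] z:[20,46] -> hit [35,46], descend [5, 11]
    N5 x:[35,50] y:[15,24] z:[20,46] -> miss, prune
    N11 x:[42,54] y:[28,55] z:[20,38] -> miss, prune
  N16 x:[20,35] y:[26,46] z:[16,54] -> hit [26,35], descend [1, 9]
    N1 x:[21,35] y:[26,37] z:[16,31] -> hit [26,31], descend [2, 14]
      N2 x:[21,27] y:[34,37] z:[16,22] -> miss, prune
      N14 x:[27,35] y:[26,32] z:[21,31] -> hit [27,31] leaf, test {P5(miss), P8@t=29}
    N9 x:[20,33] y:[33,46] z:[32,54] -> hit [33,33], descend [7, 15]
      N7 x:[22,33] y:[33,44] z:[46,54] -> miss, prune
      N15 x:[20,25] y:[42,46] z:[32,38] -> miss, prune

order=[0, 12, 5, 11, 16, 1, 2, 14, 9, 7, 15]  |boxes|=11  |leaves|=1  hit=P8

== RESULT ==
[0, 12, 5, 11, 16, 1, 2, 14, 9, 7, 15]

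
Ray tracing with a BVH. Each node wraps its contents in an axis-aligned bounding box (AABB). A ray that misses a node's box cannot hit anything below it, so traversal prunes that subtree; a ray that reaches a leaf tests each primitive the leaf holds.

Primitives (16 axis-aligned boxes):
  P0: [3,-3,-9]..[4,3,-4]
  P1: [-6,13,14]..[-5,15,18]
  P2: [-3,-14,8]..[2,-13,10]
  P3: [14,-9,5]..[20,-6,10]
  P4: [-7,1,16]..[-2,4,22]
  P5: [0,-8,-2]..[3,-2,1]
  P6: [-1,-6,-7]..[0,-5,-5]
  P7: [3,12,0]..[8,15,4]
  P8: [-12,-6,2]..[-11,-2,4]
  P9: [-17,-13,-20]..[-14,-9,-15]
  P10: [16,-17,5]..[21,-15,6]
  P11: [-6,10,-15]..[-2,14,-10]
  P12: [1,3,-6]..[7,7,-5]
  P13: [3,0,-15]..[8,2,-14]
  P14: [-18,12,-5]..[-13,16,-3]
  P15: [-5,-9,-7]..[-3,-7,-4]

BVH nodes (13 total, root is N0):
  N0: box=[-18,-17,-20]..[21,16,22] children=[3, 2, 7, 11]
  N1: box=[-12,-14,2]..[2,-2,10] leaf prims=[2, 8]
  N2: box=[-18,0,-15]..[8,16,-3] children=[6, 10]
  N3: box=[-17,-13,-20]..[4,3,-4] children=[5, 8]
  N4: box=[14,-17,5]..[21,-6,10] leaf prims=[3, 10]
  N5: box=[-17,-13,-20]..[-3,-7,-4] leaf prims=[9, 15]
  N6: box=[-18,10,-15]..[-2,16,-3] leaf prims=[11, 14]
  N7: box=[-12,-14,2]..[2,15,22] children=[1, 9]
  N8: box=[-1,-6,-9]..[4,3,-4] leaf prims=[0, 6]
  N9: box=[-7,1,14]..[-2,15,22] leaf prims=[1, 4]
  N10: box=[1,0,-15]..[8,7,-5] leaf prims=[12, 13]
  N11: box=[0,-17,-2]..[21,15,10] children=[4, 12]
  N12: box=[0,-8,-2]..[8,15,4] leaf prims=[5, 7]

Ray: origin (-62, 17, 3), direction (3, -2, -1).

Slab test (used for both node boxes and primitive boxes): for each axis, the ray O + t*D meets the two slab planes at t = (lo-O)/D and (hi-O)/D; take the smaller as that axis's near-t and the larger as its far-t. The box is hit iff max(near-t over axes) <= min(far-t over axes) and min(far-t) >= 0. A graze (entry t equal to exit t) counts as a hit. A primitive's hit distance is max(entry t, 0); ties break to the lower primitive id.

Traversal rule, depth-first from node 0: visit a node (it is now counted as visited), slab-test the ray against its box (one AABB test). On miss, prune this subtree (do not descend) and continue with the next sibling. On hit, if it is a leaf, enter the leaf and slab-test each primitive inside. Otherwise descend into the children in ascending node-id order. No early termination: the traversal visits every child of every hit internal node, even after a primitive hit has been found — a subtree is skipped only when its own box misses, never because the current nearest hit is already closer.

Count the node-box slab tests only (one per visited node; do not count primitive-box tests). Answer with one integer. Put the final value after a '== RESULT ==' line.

Traverse from the root:
N0 x:[44/3,83/3] y:[1/2,17] z:[-19,23] -> hit [44/3,17], descend [2, 3, 7, 11]
  N2 x:[44/3,70/3] y:[1/2,17/2] z:[6,18] -> miss, prune
  N3 x:[15,22] y:[7,15] z:[7,23] -> hit [15,15], descend [5, 8]
    N5 x:[15,59/3] y:[12,15] z:[7,23] -> hit [15,15] leaf, test {P9(miss), P15(miss)}
    N8 x:[61/3,22] y:[7,23/2] z:[7,12] -> miss, prune
  N7 x:[50/3,64/3] y:[1,31/2] z:[-19,1] -> miss, prune
  N11 x:[62/3,83/3] y:[1,17] z:[-7,5] -> miss, prune

Visited [0, 2, 3, 5, 8, 7, 11]. Tests: 7 box, 1 leaf. Nearest: miss.

== RESULT ==
7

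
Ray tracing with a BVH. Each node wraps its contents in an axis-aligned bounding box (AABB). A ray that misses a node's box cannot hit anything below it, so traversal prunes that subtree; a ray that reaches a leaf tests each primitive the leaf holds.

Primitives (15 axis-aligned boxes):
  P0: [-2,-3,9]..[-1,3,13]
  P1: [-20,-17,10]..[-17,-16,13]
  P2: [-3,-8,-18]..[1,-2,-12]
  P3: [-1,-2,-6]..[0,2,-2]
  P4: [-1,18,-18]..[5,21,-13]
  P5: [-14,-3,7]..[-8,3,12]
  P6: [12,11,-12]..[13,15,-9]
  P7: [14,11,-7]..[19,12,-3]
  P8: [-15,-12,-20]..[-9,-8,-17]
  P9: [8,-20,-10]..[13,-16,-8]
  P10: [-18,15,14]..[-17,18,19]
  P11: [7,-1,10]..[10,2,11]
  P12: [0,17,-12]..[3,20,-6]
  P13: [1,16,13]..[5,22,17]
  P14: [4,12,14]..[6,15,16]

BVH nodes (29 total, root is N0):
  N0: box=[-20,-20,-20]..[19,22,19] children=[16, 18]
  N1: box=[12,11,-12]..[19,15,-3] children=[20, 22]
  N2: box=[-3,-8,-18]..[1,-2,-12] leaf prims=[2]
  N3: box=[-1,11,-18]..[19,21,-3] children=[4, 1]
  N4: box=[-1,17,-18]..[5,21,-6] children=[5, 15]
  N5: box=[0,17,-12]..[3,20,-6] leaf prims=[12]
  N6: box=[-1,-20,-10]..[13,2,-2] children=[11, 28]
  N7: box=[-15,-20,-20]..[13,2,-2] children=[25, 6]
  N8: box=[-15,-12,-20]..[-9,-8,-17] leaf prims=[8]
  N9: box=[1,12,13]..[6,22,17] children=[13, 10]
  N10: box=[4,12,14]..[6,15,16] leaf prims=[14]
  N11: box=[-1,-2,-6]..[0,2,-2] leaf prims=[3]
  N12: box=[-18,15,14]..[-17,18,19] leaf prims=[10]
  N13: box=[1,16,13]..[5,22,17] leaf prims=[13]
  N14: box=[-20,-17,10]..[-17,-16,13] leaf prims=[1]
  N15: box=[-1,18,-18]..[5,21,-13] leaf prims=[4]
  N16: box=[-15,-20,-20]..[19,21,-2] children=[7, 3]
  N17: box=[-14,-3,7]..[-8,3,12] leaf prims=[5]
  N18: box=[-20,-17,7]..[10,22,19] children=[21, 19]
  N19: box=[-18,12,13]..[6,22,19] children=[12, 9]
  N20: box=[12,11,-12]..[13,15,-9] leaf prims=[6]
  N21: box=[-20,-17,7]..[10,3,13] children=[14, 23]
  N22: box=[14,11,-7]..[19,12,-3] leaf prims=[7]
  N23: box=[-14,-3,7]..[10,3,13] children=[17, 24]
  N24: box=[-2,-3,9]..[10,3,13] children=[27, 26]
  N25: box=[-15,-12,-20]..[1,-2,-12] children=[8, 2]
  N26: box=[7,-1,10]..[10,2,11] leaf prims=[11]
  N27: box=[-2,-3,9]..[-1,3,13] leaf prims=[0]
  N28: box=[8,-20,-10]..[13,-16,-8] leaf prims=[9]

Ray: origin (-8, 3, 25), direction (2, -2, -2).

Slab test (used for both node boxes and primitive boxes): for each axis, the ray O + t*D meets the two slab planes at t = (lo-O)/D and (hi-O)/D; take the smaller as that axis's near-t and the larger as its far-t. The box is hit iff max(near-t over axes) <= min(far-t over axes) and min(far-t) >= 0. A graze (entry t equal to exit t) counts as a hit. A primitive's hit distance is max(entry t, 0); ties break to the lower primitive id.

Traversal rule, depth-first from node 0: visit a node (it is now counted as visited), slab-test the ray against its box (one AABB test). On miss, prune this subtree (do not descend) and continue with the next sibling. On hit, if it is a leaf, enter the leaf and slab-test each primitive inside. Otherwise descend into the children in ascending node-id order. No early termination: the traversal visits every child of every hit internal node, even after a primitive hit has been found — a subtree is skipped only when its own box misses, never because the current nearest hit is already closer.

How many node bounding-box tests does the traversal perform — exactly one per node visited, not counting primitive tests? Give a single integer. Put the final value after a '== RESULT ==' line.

Walk:
N0 x:[-6,27/2] y:[-19/2,23/2] z:[3,45/2] -> hit [3,23/2], descend [16, 18]
  N16 x:[-7/2,27/2] y:[-9,23/2] z:[27/2,45/2] -> miss, prune
  N18 x:[-6,9] y:[-19/2,10] z:[3,9] -> hit [3,9], descend [19, 21]
    N19 x:[-5,7] y:[-19/2,-9/2] z:[3,6] -> miss, prune
    N21 x:[-6,9] y:[0,10] z:[6,9] -> hit [6,9], descend [14, 23]
      N14 x:[-6,-9/2] y:[19/2,10] z:[6,15/2] -> miss, prune
      N23 x:[-3,9] y:[0,3] z:[6,9] -> miss, prune

Summary -> nodes [0, 16, 18, 19, 21, 14, 23]; box-tests=7; leaf-entries=0; first=miss

== RESULT ==
7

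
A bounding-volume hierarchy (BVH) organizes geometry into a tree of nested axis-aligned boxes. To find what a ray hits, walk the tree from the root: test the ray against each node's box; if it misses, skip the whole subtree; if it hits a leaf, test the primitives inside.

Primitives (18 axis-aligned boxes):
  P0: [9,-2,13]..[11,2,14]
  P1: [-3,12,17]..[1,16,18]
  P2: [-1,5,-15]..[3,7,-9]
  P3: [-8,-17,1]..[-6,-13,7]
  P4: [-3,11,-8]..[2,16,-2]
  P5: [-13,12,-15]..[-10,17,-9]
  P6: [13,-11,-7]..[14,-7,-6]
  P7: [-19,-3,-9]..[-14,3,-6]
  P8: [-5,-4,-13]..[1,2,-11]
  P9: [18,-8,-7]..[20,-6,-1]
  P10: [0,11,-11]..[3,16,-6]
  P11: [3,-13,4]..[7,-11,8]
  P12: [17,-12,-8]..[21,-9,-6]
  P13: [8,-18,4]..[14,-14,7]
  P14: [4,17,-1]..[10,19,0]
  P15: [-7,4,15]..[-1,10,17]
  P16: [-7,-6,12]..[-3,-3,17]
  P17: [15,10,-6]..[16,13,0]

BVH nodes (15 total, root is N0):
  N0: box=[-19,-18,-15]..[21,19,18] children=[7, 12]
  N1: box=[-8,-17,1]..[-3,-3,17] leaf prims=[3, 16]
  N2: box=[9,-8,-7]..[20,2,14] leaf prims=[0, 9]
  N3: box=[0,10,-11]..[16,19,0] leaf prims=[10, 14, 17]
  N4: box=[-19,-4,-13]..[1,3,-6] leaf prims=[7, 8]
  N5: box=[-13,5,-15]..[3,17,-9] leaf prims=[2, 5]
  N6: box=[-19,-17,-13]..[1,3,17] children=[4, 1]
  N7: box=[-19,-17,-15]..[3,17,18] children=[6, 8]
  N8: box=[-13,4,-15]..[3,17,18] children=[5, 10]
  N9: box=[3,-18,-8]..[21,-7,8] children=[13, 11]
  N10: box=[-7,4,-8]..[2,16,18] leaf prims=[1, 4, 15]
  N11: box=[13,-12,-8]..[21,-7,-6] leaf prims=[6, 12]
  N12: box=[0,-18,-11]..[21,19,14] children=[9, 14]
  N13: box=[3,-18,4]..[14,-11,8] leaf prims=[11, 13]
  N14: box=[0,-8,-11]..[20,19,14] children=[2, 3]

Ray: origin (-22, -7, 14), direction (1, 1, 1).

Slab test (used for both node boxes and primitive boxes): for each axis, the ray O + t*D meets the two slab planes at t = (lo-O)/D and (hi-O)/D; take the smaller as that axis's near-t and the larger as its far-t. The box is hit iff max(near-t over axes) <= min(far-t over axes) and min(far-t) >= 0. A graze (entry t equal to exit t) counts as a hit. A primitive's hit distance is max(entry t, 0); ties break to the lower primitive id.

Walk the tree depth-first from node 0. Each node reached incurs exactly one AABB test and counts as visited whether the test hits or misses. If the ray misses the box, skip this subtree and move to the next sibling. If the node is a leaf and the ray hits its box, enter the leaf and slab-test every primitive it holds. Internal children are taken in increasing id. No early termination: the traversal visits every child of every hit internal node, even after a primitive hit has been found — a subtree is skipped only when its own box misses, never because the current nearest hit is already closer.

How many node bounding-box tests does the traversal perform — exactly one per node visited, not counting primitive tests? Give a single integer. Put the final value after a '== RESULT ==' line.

Traverse from the root:
N0 x:[3,43] y:[-11,26] z:[-29,4] -> hit [3,4], descend [7, 12]
  N7 x:[3,25] y:[-10,24] z:[-29,4] -> hit [3,4], descend [6, 8]
    N6 x:[3,23] y:[-10,10] z:[-27,3] -> hit [3,3], descend [1, 4]
      N1 x:[14,19] y:[-10,4] z:[-13,3] -> miss, prune
      N4 x:[3,23] y:[3,10] z:[-27,-20] -> miss, prune
    N8 x:[9,25] y:[11,24] z:[-29,4] -> miss, prune
  N12 x:[22,43] y:[-11,26] z:[-25,0] -> miss, prune

Visited [0, 7, 6, 1, 4, 8, 12]. Tests: 7 box, 0 leaf. Nearest: miss.

== RESULT ==
7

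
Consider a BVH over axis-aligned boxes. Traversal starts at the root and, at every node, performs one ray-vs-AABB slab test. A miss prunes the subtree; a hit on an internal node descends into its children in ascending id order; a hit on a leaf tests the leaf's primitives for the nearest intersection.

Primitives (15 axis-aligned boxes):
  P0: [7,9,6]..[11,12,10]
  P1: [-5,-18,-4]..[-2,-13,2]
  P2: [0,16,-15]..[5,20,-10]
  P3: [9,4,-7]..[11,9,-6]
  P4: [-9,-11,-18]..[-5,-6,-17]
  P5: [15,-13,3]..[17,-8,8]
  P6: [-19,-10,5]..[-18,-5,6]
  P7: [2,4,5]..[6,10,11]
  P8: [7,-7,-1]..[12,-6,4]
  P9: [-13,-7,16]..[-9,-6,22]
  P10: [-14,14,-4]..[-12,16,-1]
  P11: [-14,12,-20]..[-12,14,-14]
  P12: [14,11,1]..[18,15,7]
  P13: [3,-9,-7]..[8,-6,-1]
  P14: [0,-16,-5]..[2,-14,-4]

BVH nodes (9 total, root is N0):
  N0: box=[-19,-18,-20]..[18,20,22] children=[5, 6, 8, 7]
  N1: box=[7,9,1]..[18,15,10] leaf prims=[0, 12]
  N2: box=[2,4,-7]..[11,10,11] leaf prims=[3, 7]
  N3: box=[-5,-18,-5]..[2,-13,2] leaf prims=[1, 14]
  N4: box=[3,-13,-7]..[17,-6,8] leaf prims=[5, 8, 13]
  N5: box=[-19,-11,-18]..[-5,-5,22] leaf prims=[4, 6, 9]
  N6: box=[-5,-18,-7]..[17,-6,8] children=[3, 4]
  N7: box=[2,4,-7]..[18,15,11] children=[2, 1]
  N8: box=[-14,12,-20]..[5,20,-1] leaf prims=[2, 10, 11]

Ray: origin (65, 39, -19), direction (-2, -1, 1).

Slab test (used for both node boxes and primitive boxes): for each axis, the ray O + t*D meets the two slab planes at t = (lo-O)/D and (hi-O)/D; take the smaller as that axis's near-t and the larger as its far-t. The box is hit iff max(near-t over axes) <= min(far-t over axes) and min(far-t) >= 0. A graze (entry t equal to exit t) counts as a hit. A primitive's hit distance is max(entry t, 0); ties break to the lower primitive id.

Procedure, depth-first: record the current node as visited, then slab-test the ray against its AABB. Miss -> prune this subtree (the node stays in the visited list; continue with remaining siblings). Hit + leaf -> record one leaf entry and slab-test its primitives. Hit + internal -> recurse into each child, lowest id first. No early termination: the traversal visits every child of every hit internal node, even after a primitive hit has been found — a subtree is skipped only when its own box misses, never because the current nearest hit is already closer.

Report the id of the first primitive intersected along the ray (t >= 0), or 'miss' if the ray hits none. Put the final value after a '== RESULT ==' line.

Walk:
N0 x:[47/2,42] y:[19,57] z:[-1,41] -> hit [47/2,41], descend [5, 6, 7, 8]
  N5 x:[35,42] y:[44,50] z:[1,41] -> miss, prune
  N6 x:[24,35] y:[45,57] z:[12,27] -> miss, prune
  N7 x:[47/2,63/2] y:[24,35] z:[12,30] -> hit [24,30], descend [1, 2]
    N1 x:[47/2,29] y:[24,30] z:[20,29] -> hit [24,29] leaf, test {P0@t=27, P12@t=24}
    N2 x:[27,63/2] y:[29,35] z:[12,30] -> hit [29,30] leaf, test {P3(miss), P7@t=59/2}
  N8 x:[30,79/2] y:[19,27] z:[-1,18] -> miss, prune

Summary -> nodes [0, 5, 6, 7, 1, 2, 8]; box-tests=7; leaf-entries=2; first=P12

== RESULT ==
12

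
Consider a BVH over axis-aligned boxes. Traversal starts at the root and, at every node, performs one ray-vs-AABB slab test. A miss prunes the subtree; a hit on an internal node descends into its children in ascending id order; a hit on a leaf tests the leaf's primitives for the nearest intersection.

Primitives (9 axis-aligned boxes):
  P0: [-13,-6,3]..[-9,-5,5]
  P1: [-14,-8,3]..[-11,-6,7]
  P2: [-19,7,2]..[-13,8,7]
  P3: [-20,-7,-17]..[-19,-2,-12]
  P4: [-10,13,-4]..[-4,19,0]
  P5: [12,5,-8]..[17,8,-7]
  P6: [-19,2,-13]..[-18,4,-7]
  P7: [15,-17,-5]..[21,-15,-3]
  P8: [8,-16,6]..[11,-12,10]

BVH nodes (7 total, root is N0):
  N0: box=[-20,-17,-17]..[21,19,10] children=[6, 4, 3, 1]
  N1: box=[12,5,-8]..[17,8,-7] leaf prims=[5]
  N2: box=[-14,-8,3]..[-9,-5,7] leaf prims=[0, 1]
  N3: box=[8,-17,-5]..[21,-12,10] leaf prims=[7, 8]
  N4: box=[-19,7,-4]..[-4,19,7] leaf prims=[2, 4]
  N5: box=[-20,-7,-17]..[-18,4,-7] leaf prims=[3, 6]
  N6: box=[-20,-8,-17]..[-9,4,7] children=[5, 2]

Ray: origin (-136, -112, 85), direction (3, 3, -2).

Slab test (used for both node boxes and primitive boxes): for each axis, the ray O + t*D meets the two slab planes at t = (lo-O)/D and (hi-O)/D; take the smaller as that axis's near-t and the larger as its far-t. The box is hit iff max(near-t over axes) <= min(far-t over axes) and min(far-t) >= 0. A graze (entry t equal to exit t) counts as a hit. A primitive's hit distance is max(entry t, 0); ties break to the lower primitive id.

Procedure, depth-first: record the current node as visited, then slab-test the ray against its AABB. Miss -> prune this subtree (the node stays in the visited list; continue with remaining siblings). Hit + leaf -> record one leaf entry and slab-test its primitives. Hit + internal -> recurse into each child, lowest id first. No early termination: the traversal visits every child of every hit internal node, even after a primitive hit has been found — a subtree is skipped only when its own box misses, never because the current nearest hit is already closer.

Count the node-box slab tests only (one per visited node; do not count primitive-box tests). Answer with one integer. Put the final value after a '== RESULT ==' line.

Walk:
N0 x:[116/3,157/3] y:[95/3,131/3] z:[75/2,51] -> hit [116/3,131/3], descend [1, 3, 4, 6]
  N1 x:[148/3,51] y:[39,40] z:[46,93/2] -> miss, prune
  N3 x:[48,157/3] y:[95/3,100/3] z:[75/2,45] -> miss, prune
  N4 x:[39,44] y:[119/3,131/3] z:[39,89/2] -> hit [119/3,131/3] leaf, test {P2@t=119/3, P4@t=85/2}
  N6 x:[116/3,127/3] y:[104/3,116/3] z:[39,51] -> miss, prune

order=[0, 1, 3, 4, 6]  |boxes|=5  |leaves|=1  hit=P2

== RESULT ==
5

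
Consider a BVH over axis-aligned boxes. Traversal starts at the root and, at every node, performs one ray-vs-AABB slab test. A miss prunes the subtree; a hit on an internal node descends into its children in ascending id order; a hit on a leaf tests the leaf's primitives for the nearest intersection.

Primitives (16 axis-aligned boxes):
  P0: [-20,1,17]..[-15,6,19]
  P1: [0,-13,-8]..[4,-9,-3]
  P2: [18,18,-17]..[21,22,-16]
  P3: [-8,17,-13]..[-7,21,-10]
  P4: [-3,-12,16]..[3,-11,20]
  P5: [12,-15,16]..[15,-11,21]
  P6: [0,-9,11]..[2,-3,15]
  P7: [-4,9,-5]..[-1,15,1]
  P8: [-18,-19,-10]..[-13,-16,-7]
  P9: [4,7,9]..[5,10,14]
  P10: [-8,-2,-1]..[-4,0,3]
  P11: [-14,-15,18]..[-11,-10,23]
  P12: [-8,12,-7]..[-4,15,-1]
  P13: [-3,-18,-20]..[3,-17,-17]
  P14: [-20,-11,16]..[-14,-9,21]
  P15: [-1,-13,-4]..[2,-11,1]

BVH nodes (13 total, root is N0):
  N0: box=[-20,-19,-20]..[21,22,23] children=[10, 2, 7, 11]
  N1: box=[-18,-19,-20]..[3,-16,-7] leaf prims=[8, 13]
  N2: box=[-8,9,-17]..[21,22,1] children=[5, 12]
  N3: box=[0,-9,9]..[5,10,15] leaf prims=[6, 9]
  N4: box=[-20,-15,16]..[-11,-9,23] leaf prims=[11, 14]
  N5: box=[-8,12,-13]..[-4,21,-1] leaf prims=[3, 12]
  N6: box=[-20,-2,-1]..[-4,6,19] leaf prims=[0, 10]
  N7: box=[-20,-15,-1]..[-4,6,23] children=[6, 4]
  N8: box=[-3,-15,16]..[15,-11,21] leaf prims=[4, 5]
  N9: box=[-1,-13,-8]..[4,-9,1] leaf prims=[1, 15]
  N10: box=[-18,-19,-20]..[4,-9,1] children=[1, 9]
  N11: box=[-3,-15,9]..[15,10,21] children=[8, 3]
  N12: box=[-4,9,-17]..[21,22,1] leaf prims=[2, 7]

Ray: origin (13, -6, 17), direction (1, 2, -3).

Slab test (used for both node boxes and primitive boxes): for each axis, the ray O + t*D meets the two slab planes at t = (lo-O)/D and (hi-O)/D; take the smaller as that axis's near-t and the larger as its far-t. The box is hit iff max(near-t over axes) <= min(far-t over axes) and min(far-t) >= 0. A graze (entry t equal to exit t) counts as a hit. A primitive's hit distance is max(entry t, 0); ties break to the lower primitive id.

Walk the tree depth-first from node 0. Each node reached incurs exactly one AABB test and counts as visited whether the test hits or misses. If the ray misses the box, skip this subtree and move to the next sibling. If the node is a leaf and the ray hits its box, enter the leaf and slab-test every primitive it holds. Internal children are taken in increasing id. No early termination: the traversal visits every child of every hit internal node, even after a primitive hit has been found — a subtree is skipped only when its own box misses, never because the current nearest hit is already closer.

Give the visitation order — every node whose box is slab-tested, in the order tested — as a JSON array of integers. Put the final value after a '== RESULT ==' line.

Trace the traversal:
N0 x:[-33,8] y:[-13/2,14] z:[-2,37/3] -> hit [-2,8], descend [2, 7, 10, 11]
  N2 x:[-21,8] y:[15/2,14] z:[16/3,34/3] -> hit [15/2,8], descend [5, 12]
    N5 x:[-21,-17] y:[9,27/2] z:[6,10] -> miss, prune
    N12 x:[-17,8] y:[15/2,14] z:[16/3,34/3] -> hit [15/2,8] leaf, test {P2(miss), P7(miss)}
  N7 x:[-33,-17] y:[-9/2,6] z:[-2,6] -> miss, prune
  N10 x:[-31,-9] y:[-13/2,-3/2] z:[16/3,37/3] -> miss, prune
  N11 x:[-16,2] y:[-9/2,8] z:[-4/3,8/3] -> hit [-4/3,2], descend [3, 8]
    N3 x:[-13,-8] y:[-3/2,8] z:[2/3,8/3] -> miss, prune
    N8 x:[-16,2] y:[-9/2,-5/2] z:[-4/3,1/3] -> miss, prune

9 AABB tests over nodes [0, 2, 5, 12, 7, 10, 11, 3, 8]; 1 leaf entered; closest miss.

== RESULT ==
[0, 2, 5, 12, 7, 10, 11, 3, 8]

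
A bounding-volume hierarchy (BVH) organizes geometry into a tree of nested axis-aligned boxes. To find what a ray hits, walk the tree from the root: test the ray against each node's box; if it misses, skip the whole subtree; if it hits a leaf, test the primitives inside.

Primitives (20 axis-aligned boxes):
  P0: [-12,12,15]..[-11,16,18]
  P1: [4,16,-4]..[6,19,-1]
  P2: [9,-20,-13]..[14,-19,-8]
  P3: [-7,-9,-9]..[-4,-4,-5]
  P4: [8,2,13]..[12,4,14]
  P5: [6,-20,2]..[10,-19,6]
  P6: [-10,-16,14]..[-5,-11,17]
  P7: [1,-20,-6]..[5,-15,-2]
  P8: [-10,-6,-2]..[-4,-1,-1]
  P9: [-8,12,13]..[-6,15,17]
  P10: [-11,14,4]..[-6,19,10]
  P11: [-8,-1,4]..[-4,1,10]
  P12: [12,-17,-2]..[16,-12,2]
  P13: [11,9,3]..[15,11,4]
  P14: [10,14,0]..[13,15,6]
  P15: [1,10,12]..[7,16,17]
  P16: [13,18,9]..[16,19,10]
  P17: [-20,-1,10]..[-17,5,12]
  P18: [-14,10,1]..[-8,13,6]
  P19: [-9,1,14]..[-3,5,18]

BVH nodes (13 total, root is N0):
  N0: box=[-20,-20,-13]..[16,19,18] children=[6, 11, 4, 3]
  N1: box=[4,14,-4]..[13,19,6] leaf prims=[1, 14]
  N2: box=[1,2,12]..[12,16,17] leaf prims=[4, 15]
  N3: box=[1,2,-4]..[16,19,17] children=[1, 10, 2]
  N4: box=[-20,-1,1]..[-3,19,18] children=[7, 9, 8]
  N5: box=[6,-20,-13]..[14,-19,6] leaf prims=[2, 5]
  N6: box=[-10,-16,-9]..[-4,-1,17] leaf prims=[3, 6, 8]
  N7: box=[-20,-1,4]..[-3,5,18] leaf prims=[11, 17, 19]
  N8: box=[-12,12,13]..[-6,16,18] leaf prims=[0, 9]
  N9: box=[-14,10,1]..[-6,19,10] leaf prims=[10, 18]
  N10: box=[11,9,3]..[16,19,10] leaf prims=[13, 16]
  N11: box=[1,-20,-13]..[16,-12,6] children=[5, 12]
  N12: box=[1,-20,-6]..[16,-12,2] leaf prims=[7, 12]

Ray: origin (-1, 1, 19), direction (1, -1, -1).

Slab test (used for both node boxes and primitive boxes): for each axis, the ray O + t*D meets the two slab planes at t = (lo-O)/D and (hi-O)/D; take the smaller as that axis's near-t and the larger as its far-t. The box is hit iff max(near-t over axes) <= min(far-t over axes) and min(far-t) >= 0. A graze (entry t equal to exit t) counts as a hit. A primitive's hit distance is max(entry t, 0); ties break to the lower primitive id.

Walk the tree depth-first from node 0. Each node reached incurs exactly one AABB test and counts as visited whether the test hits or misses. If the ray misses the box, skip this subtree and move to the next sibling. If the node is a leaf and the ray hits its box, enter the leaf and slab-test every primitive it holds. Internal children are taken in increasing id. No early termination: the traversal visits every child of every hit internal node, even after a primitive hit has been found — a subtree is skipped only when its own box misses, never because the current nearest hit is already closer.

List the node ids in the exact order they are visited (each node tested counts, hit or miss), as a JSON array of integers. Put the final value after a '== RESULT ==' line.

Trace the traversal:
N0 x:[-19,17] y:[-18,21] z:[1,32] -> hit [1,17], descend [3, 4, 6, 11]
  N3 x:[2,17] y:[-18,-1] z:[2,23] -> miss, prune
  N4 x:[-19,-2] y:[-18,2] z:[1,18] -> miss, prune
  N6 x:[-9,-3] y:[2,17] z:[2,28] -> miss, prune
  N11 x:[2,17] y:[13,21] z:[13,32] -> hit [13,17], descend [5, 12]
    N5 x:[7,15] y:[20,21] z:[13,32] -> miss, prune
    N12 x:[2,17] y:[13,21] z:[17,25] -> hit [17,17] leaf, test {P7(miss), P12@t=17}

Visited [0, 3, 4, 6, 11, 5, 12]. Tests: 7 box, 1 leaf. Nearest: P12.

== RESULT ==
[0, 3, 4, 6, 11, 5, 12]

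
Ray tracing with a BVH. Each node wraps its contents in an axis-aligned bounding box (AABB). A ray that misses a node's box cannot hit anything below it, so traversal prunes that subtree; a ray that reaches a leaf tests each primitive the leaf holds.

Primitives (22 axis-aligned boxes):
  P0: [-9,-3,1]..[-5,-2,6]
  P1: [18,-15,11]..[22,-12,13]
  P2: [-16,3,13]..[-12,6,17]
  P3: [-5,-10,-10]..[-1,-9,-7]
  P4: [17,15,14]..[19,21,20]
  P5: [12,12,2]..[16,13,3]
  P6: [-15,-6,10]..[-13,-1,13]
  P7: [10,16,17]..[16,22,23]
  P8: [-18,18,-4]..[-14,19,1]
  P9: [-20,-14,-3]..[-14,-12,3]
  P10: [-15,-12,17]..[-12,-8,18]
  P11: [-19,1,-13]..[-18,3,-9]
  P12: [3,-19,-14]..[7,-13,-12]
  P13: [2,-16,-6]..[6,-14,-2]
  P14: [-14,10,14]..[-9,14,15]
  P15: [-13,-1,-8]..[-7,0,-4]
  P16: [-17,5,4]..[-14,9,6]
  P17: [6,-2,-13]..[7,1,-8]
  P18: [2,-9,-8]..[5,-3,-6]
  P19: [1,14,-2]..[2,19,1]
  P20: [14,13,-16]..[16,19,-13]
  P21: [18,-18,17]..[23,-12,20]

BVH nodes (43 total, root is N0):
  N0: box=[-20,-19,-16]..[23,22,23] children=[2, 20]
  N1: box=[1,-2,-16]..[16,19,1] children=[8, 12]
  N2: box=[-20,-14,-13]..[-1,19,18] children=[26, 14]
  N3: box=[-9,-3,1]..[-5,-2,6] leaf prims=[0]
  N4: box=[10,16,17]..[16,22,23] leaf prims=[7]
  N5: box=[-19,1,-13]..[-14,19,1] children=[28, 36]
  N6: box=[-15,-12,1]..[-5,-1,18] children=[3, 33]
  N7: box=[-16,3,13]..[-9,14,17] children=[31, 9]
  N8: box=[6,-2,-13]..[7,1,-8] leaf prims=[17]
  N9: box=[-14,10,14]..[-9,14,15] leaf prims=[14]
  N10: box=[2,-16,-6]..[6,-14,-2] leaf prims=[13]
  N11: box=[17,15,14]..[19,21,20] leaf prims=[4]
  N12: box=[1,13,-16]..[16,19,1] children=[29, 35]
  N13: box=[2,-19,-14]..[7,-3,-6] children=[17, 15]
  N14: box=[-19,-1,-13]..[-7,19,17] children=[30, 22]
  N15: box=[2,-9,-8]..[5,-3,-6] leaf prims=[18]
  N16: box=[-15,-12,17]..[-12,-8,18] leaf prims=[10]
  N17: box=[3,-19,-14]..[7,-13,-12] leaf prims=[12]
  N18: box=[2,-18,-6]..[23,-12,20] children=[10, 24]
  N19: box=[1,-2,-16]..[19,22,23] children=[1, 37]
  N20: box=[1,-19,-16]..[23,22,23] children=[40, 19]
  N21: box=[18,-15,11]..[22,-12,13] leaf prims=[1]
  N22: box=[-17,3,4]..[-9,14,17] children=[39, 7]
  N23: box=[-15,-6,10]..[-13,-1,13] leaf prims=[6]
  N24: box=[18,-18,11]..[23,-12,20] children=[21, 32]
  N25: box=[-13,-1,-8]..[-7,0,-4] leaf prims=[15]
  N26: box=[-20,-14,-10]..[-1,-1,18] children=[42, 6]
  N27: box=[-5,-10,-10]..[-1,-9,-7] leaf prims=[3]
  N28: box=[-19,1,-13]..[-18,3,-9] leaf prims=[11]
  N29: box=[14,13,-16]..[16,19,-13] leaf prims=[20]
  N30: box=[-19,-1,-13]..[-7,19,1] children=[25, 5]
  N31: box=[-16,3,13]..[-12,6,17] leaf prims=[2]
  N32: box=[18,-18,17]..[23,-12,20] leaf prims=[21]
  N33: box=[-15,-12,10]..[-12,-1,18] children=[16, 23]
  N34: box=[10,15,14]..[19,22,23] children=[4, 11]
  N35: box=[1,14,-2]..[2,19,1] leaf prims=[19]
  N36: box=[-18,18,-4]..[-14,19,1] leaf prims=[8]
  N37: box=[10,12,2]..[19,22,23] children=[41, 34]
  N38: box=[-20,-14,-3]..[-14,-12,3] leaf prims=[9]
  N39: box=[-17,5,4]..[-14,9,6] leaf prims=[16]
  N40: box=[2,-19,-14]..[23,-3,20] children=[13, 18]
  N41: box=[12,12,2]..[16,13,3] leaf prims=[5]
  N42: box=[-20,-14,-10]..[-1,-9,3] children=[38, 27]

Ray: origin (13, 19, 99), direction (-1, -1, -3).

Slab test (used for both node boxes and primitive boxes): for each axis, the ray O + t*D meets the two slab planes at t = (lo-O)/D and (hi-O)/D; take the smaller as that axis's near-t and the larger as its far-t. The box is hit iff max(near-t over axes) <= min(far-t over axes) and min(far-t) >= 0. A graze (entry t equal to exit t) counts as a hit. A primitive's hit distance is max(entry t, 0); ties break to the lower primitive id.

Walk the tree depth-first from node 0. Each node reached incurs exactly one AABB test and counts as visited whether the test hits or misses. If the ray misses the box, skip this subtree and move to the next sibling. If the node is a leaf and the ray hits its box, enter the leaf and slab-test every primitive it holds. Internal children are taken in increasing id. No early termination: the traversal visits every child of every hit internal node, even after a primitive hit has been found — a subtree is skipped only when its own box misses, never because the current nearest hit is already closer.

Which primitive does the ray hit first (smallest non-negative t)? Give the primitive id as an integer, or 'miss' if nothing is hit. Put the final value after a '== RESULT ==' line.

Trace the traversal:
N0 x:[-10,33] y:[-3,38] z:[76/3,115/3] -> hit [76/3,33], descend [2, 20]
  N2 x:[14,33] y:[0,33] z:[27,112/3] -> hit [27,33], descend [14, 26]
    N14 x:[20,32] y:[0,20] z:[82/3,112/3] -> miss, prune
    N26 x:[14,33] y:[20,33] z:[27,109/3] -> hit [27,33], descend [6, 42]
      N6 x:[18,28] y:[20,31] z:[27,98/3] -> hit [27,28], descend [3, 33]
        N3 x:[18,22] y:[21,22] z:[31,98/3] -> miss, prune
        N33 x:[25,28] y:[20,31] z:[27,89/3] -> hit [27,28], descend [16, 23]
          N16 x:[25,28] y:[27,31] z:[27,82/3] -> hit [27,82/3] leaf, test {P10@t=27}
          N23 x:[26,28] y:[20,25] z:[86/3,89/3] -> miss, prune
      N42 x:[14,33] y:[28,33] z:[32,109/3] -> hit [32,33], descend [27, 38]
        N27 x:[14,18] y:[28,29] z:[106/3,109/3] -> miss, prune
        N38 x:[27,33] y:[31,33] z:[32,34] -> hit [32,33] leaf, test {P9@t=32}
  N20 x:[-10,12] y:[-3,38] z:[76/3,115/3] -> miss, prune

Summary -> nodes [0, 2, 14, 26, 6, 3, 33, 16, 23, 42, 27, 38, 20]; box-tests=13; leaf-entries=2; first=P10

== RESULT ==
10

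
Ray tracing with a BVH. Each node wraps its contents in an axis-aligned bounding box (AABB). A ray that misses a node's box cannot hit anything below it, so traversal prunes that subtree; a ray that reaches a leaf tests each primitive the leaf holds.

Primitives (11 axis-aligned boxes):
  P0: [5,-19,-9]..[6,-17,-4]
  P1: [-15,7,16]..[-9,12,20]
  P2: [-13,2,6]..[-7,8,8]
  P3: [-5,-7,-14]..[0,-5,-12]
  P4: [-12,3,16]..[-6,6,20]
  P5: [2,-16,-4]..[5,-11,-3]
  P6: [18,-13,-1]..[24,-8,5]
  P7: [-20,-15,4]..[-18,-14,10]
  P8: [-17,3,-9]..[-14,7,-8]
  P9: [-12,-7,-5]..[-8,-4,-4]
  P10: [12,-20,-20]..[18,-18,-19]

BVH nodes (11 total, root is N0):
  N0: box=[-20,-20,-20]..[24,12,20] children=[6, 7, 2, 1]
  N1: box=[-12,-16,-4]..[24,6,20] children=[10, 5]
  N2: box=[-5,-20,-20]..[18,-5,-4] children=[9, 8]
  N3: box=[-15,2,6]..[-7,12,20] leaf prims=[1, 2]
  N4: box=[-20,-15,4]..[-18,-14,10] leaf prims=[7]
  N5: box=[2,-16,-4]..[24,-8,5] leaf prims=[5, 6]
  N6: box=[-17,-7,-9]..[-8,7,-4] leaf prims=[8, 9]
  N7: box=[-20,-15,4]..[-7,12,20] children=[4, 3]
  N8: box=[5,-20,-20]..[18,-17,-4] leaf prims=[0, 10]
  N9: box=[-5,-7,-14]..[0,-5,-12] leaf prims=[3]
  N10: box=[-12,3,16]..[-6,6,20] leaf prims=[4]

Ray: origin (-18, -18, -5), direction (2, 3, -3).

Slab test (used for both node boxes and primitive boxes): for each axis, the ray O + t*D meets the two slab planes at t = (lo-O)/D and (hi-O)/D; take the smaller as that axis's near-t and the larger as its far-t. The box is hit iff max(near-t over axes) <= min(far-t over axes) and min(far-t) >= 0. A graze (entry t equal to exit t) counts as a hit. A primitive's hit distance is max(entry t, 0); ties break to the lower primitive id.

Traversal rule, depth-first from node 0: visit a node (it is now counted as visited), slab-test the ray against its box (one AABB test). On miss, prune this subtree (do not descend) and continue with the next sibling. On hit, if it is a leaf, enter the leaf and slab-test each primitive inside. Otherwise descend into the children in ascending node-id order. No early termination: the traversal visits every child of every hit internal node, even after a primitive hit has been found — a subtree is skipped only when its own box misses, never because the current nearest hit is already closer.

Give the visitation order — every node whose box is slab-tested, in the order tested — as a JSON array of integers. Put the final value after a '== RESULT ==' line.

Traverse from the root:
N0 x:[-1,21] y:[-2/3,10] z:[-25/3,5] -> hit [-2/3,5], descend [1, 2, 6, 7]
  N1 x:[3,21] y:[2/3,8] z:[-25/3,-1/3] -> miss, prune
  N2 x:[13/2,18] y:[-2/3,13/3] z:[-1/3,5] -> miss, prune
  N6 x:[1/2,5] y:[11/3,25/3] z:[-1/3,4/3] -> miss, prune
  N7 x:[-1,11/2] y:[1,10] z:[-25/3,-3] -> miss, prune

order=[0, 1, 2, 6, 7]  |boxes|=5  |leaves|=0  hit=miss

== RESULT ==
[0, 1, 2, 6, 7]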